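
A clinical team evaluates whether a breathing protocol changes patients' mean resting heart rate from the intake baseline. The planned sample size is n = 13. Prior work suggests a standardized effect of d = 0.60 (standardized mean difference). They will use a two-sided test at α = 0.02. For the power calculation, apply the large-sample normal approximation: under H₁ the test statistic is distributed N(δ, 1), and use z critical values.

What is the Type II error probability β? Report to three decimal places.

β ≈ 0.565

Noncentrality parameter: δ = d·√n = 0.60 × √13 = 2.1633
Two-sided α = 0.02 → critical value z_{0.01} = 2.326.
Power = Φ(δ − 2.326) + Φ(−δ − 2.326) = Φ(-0.163) + Φ(-4.490) = 0.4353 + 0.0000 = 0.4353.
Type II error: β = 1 − power = 1 − 0.4353 = 0.5647.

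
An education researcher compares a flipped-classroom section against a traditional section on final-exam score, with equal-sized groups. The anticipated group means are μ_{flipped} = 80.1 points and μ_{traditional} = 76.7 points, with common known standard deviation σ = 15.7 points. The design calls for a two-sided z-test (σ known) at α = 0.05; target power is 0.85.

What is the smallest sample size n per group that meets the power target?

Standardized effect: d = |μ_{flipped} − μ_{traditional}| / σ = |80.1 − 76.7| / 15.7 = 0.2166
Set Φ(δ − 1.960) = 0.85; then δ − 1.960 = Φ⁻¹(0.85) = 1.036, giving δ = 2.996.
(The Φ(−δ − z_{α/2}) term is vanishingly small for δ > 0 and is dropped in the standard sample-size formula.)
δ = d·√(n/2) ⇒ n = 2(δ/d)² = 2 × (2.996 / 0.2166)² = 382.89.
Rounding up, n = 383 per group.

n = 383 per group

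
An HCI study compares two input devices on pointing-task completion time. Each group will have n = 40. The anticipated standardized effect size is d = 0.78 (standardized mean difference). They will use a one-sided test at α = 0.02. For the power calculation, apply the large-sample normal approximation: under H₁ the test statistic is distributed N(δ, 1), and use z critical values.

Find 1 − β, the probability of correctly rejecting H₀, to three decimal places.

Noncentrality parameter: δ = d·√(n/2) = 0.78 × √(40/2) = 3.4883
One-sided α = 0.02 → critical value z_{0.02} = 2.054.
Power = Φ(δ − 2.054) = Φ(1.435) = 0.9243.

Power ≈ 0.924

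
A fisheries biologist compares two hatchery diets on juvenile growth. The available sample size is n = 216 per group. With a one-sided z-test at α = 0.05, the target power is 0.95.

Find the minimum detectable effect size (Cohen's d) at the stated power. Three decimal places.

Required noncentrality: δ = z_{0.05} + z_{0.05} = 1.645 + 1.645 = 3.290.
δ = d·√(n/2) ⇒ d = δ/√(n/2) = 3.290/√(216/2) = 0.3166.

d ≈ 0.317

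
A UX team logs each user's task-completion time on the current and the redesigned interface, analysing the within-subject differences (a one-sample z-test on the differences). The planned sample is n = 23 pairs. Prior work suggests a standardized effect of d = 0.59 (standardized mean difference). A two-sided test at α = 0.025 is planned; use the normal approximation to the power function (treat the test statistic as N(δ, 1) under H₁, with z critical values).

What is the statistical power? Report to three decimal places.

Noncentrality parameter: δ = d·√n = 0.59 × √23 = 2.8295
Critical value for a two-sided test at α = 0.025: z_{α/2} = 2.241.
Power = Φ(δ − 2.241) + Φ(−δ − 2.241) = Φ(0.588) + Φ(-5.071) = 0.7218 + 0.0000 = 0.7218.

Power ≈ 0.722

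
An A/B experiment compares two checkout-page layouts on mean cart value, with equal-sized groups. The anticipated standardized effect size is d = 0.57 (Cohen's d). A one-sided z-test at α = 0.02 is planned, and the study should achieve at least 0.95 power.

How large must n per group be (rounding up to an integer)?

n = 85 per group

For power 0.95 need Φ(δ − z_{0.02}) = 0.95, so δ = z_{0.02} + z_{0.05} = 2.054 + 1.645 = 3.699.
δ = d·√(n/2) ⇒ n = 2(δ/d)² = 2 × (3.699 / 0.57)² = 84.21.
Round up to the next whole unit.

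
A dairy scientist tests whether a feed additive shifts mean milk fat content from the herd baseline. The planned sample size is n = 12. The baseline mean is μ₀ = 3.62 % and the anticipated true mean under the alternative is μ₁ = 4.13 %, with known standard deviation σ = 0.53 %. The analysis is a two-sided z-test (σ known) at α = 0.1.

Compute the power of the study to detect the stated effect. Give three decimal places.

Standardized effect: d = |μ₁ − μ₀| / σ = |4.13 − 3.62| / 0.53 = 0.9623
Noncentrality parameter: δ = d·√n = 0.9623 × √12 = 3.3334
Two-sided α = 0.1 → critical value z_{0.05} = 1.645.
Power = Φ(δ − 1.645) + Φ(−δ − 1.645) = Φ(1.689) + Φ(-4.978) = 0.9543 + 0.0000 = 0.9543.

Power ≈ 0.954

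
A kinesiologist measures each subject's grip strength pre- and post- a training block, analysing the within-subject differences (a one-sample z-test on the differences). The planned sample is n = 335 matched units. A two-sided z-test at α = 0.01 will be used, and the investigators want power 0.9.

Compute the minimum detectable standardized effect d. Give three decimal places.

d ≈ 0.211

Required noncentrality: δ = z_{0.005} + z_{0.10} = 2.576 + 1.282 = 3.857.
(Lower-tail contribution to power is negligible for δ > 0.)
δ = d·√n ⇒ d = δ/√n = 3.857/√335 = 0.2108.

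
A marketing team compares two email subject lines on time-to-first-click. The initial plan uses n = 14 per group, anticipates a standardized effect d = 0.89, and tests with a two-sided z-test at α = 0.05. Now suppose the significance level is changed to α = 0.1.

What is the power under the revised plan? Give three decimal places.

Power ≈ 0.761

δ = d·√(n/2) = 0.89 × √(14/2) = 2.3547 (unchanged). New critical value: z_{0.05} = 1.645.
Revised power = Φ(δ − 1.645) + Φ(−δ − 1.645) = Φ(0.710) + Φ(-4.000) = 0.7611 + 0.0000 = 0.7611.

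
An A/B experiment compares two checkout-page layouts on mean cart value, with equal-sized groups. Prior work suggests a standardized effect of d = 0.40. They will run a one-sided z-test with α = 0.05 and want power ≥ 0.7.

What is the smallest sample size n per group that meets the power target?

For power 0.7 need Φ(δ − z_{0.05}) = 0.7, so δ = z_{0.05} + z_{0.30} = 1.645 + 0.524 = 2.169.
δ = d·√(n/2) ⇒ n = 2(δ/d)² = 2 × (2.169 / 0.40)² = 58.82.
Round up to the next whole unit.

n = 59 per group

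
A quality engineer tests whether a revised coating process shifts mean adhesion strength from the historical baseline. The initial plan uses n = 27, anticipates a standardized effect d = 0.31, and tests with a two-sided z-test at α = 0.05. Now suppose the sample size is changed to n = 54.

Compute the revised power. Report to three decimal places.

With n = 54: δ = d·√n = 0.31 × √54 = 2.2780. Critical value z_{0.025} = 1.960.
Revised power = Φ(δ − 1.960) + Φ(−δ − 1.960) = Φ(0.318) + Φ(-4.238) = 0.6248 + 0.0000 = 0.6248.

Power ≈ 0.625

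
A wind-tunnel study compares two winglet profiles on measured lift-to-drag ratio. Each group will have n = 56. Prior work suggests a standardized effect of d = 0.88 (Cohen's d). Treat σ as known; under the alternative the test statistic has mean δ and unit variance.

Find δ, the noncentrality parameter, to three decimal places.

The noncentrality parameter scales effect size by the design's sample-size factor: δ = d·√(n/2) = 0.88 × √(56/2) = 4.6565

δ ≈ 4.657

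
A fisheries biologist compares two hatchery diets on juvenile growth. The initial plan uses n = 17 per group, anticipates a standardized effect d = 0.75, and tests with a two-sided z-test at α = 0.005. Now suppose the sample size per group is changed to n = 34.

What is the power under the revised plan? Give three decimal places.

With n = 34 per group: δ = d·√(n/2) = 0.75 × √(34/2) = 3.0923. Critical value z_{0.0025} = 2.807.
Revised power = Φ(δ − 2.807) + Φ(−δ − 2.807) = Φ(0.285) + Φ(-5.899) = 0.6123 + 0.0000 = 0.6123.

Power ≈ 0.612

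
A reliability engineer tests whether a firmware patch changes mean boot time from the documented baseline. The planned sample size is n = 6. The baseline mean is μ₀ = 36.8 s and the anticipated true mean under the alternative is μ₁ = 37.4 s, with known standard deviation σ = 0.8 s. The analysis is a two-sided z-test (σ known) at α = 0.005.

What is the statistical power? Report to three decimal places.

Standardized effect: d = |μ₁ − μ₀| / σ = |37.4 − 36.8| / 0.8 = 0.7500
Noncentrality parameter: δ = d·√n = 0.7500 × √6 = 1.8371
Critical value for a two-sided test at α = 0.005: z_{α/2} = 2.807.
Power = Φ(δ − 2.807) + Φ(−δ − 2.807) = Φ(-0.970) + Φ(-4.644) = 0.1660 + 0.0000 = 0.1660.

Power ≈ 0.166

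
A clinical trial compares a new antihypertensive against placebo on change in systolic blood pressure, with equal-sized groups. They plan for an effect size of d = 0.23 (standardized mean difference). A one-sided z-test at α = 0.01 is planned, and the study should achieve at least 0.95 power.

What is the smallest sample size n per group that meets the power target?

n = 597 per group

Set Φ(δ − 2.326) = 0.95; then δ − 2.326 = Φ⁻¹(0.95) = 1.645, giving δ = 3.971.
δ = d·√(n/2) ⇒ n = 2(δ/d)² = 2 × (3.971 / 0.23)² = 596.24.
Rounding up, n = 597 per group.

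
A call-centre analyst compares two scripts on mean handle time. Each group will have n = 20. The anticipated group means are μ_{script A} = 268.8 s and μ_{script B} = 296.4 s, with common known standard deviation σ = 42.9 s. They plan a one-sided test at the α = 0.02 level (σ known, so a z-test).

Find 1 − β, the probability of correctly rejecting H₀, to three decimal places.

Standardized effect: d = |μ_{script A} − μ_{script B}| / σ = |268.8 − 296.4| / 42.9 = 0.6434
Noncentrality parameter: δ = d·√(n/2) = 0.6434 × √(20/2) = 2.0345
One-sided α = 0.02 → critical value z_{0.02} = 2.054.
Power = Φ(δ − 2.054) = Φ(-0.019) = 0.4923.

Power ≈ 0.492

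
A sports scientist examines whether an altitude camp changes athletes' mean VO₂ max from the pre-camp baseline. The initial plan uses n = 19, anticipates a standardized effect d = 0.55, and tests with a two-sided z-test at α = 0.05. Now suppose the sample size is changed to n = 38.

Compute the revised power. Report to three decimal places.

Power ≈ 0.924

With n = 38: δ = d·√n = 0.55 × √38 = 3.3904. Critical value z_{0.025} = 1.960.
Revised power = Φ(δ − 1.960) + Φ(−δ − 1.960) = Φ(1.430) + Φ(-5.350) = 0.9237 + 0.0000 = 0.9237.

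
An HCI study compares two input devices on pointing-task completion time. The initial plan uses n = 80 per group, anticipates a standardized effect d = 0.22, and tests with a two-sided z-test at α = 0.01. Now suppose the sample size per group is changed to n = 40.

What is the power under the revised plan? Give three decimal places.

With n = 40 per group: δ = d·√(n/2) = 0.22 × √(40/2) = 0.9839. Critical value z_{0.005} = 2.576.
Revised power = Φ(δ − 2.576) + Φ(−δ − 2.576) = Φ(-1.592) + Φ(-3.560) = 0.0557 + 0.0002 = 0.0559.

Power ≈ 0.056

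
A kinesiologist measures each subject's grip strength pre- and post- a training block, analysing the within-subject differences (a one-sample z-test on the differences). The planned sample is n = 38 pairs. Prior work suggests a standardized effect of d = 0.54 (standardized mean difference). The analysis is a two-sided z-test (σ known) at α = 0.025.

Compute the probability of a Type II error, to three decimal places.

Noncentrality parameter: δ = d·√n = 0.54 × √38 = 3.3288
Two-sided α = 0.025 → critical value z_{0.0125} = 2.241.
Power = Φ(δ − 2.241) + Φ(−δ − 2.241) = Φ(1.087) + Φ(-5.570) = 0.8616 + 0.0000 = 0.8616.
Type II error: β = 1 − power = 1 − 0.8616 = 0.1384.

β ≈ 0.138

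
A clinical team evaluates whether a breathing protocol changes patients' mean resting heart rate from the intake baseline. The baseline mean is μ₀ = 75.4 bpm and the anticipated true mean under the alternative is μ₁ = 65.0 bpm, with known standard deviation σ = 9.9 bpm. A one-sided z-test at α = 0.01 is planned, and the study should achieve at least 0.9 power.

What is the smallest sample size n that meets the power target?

n = 12

Standardized effect: d = |μ₁ − μ₀| / σ = |65.0 − 75.4| / 9.9 = 1.0505
Set Φ(δ − 2.326) = 0.9; then δ − 2.326 = Φ⁻¹(0.9) = 1.282, giving δ = 3.608.
δ = d·√n ⇒ n = (δ/d)² = (3.608 / 1.0505)² = 11.80.
Rounding up, n = 12.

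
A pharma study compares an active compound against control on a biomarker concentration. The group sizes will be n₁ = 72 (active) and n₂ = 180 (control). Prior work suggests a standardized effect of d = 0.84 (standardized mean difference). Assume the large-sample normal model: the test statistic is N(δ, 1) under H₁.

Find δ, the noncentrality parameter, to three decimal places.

δ ≈ 6.024

The noncentrality parameter scales effect size by the design's sample-size factor: δ = d / √(1/n₁ + 1/n₂) = 0.84 / √(1/72 + 1/180) = 6.0240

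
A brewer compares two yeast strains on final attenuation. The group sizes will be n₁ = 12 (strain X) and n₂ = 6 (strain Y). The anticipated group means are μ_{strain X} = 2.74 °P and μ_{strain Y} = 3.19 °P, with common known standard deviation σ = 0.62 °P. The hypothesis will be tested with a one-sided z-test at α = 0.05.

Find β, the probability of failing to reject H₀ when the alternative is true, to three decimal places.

β ≈ 0.577

Standardized effect: d = |μ_{strain X} − μ_{strain Y}| / σ = |2.74 − 3.19| / 0.62 = 0.7258
Noncentrality parameter: δ = d / √(1/n₁ + 1/n₂) = 0.7258 / √(1/12 + 1/6) = 1.4516
One-sided α = 0.05 → critical value z_{0.05} = 1.645.
Power = P(Z > 1.645 − δ) = Φ(-0.193) = 0.4234.
Type II error: β = 1 − power = 1 − 0.4234 = 0.5766.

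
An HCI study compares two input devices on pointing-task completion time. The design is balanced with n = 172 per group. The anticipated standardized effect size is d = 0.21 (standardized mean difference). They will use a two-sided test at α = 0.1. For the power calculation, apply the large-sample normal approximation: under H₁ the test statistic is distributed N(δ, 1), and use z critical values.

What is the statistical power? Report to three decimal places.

Noncentrality parameter: δ = d·√(n/2) = 0.21 × √(172/2) = 1.9475
Two-sided α = 0.1 → critical value z_{0.05} = 1.645.
Power = Φ(δ − 1.645) + Φ(−δ − 1.645) = Φ(0.303) + Φ(-3.592) = 0.6189 + 0.0002 = 0.6191.

Power ≈ 0.619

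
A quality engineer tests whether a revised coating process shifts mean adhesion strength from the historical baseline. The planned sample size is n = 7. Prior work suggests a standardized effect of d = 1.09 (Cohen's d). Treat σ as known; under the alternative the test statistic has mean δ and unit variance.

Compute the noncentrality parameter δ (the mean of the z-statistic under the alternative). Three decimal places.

δ = d·√n = 1.09 × √7 = 2.8839

δ ≈ 2.884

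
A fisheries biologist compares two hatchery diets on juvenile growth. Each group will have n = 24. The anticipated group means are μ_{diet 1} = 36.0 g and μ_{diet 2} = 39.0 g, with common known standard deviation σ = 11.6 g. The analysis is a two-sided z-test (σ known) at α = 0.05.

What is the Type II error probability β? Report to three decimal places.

β ≈ 0.854

Standardized effect: d = |μ_{diet 1} − μ_{diet 2}| / σ = |36.0 − 39.0| / 11.6 = 0.2586
Noncentrality parameter: δ = d·√(n/2) = 0.2586 × √(24/2) = 0.8959
Critical value for a two-sided test at α = 0.05: z_{α/2} = 1.960.
Power = Φ(δ − 1.960) + Φ(−δ − 1.960) = Φ(-1.064) + Φ(-2.856) = 0.1436 + 0.0021 = 0.1458.
Type II error: β = 1 − power = 1 − 0.1458 = 0.8542.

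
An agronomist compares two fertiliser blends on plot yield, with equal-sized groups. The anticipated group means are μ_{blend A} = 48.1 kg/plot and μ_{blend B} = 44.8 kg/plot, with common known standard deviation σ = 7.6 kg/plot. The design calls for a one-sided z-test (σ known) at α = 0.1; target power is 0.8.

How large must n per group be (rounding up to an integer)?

n = 48 per group

Standardized effect: d = |μ_{blend A} − μ_{blend B}| / σ = |48.1 − 44.8| / 7.6 = 0.4342
For power 0.8 need Φ(δ − z_{0.1}) = 0.8, so δ = z_{0.1} + z_{0.20} = 1.282 + 0.842 = 2.123.
δ = d·√(n/2) ⇒ n = 2(δ/d)² = 2 × (2.123 / 0.4342)² = 47.82.
Rounding up, n = 48 per group.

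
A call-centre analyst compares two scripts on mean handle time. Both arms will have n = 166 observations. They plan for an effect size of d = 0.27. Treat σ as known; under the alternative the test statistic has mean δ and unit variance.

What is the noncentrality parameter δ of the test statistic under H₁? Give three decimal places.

δ ≈ 2.460

δ = d·√(n/2) = 0.27 × √(166/2) = 2.4598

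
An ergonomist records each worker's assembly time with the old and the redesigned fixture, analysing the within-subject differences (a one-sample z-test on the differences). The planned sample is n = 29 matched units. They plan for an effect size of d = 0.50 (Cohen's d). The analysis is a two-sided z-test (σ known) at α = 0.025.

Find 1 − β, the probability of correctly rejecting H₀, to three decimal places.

Noncentrality parameter: δ = d·√n = 0.50 × √29 = 2.6926
Two-sided α = 0.025 → critical value z_{0.0125} = 2.241.
Power = Φ(δ − 2.241) + Φ(−δ − 2.241) = Φ(0.451) + Φ(-4.934) = 0.6741 + 0.0000 = 0.6741.

Power ≈ 0.674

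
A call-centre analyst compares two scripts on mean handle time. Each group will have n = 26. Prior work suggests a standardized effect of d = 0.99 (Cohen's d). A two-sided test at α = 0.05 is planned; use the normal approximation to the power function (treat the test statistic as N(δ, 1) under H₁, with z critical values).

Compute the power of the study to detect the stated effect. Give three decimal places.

Power ≈ 0.946

Noncentrality parameter: δ = d·√(n/2) = 0.99 × √(26/2) = 3.5695
Two-sided α = 0.05 → critical value z_{0.025} = 1.960.
Power = Φ(δ − 1.960) + Φ(−δ − 1.960) = Φ(1.610) + Φ(-5.529) = 0.9462 + 0.0000 = 0.9462.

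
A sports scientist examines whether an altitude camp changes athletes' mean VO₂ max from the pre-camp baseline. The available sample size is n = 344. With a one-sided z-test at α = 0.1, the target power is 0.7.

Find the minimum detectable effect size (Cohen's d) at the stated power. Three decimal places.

Need Φ(δ − 1.282) = 0.7, so δ = 1.282 + 0.524 = 1.806.
δ = d·√n ⇒ d = δ/√n = 1.806/√344 = 0.0974.

d ≈ 0.097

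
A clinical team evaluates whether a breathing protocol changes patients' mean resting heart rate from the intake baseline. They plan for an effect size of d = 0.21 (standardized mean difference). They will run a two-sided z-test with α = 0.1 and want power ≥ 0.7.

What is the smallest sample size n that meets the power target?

For power 0.7 need Φ(δ − z_{0.05}) = 0.7, so δ = z_{0.05} + z_{0.30} = 1.645 + 0.524 = 2.169.
(For δ > 0 the lower-tail rejection region contributes negligibly to power, so the one-term inversion is standard.)
δ = d·√n ⇒ n = (δ/d)² = (2.169 / 0.21)² = 106.70.
Rounding up, n = 107.

n = 107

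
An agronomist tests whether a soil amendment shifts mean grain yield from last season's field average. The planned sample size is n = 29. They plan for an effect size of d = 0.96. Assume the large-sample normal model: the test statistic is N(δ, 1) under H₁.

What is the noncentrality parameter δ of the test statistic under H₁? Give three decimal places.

The noncentrality parameter scales effect size by the design's sample-size factor: δ = d·√n = 0.96 × √29 = 5.1698

δ ≈ 5.170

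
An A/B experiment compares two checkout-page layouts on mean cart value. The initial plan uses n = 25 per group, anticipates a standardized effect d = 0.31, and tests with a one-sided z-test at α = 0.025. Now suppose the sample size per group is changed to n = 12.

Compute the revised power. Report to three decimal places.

With n = 12 per group: δ = d·√(n/2) = 0.31 × √(12/2) = 0.7593. Critical value z_{0.025} = 1.960.
Revised power = Φ(δ − 1.960) = Φ(-1.201) = 0.1149.

Power ≈ 0.115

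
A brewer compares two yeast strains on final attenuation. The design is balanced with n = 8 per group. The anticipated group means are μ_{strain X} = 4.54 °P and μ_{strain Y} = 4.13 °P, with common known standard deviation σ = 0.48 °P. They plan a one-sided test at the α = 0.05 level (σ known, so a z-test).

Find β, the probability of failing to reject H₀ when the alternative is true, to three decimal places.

Standardized effect: d = |μ_{strain X} − μ_{strain Y}| / σ = |4.54 − 4.13| / 0.48 = 0.8542
Noncentrality parameter: δ = d·√(n/2) = 0.8542 × √(8/2) = 1.7083
One-sided α = 0.05 → critical value z_{0.05} = 1.645.
Power = Φ(δ − 1.645) = Φ(0.063) = 0.5253.
Type II error: β = 1 − power = 1 − 0.5253 = 0.4747.

β ≈ 0.475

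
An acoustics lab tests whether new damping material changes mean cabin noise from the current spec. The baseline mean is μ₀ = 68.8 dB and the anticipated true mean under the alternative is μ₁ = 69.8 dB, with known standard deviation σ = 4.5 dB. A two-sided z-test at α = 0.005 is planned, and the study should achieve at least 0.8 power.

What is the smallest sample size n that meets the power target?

Standardized effect: d = |μ₁ − μ₀| / σ = |69.8 − 68.8| / 4.5 = 0.2222
Set Φ(δ − 2.807) = 0.8; then δ − 2.807 = Φ⁻¹(0.8) = 0.842, giving δ = 3.649.
(The Φ(−δ − z_{α/2}) term is vanishingly small for δ > 0 and is dropped in the standard sample-size formula.)
δ = d·√n ⇒ n = (δ/d)² = (3.649 / 0.2222)² = 269.58.
Round up to the next whole unit.

n = 270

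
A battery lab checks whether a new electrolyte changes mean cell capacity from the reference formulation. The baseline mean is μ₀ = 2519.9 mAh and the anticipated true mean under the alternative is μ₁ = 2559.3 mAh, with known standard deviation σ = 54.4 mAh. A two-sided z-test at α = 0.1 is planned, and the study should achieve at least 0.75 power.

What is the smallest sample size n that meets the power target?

n = 11

Standardized effect: d = |μ₁ − μ₀| / σ = |2559.3 − 2519.9| / 54.4 = 0.7243
For power 0.75 need Φ(δ − z_{0.05}) = 0.75, so δ = z_{0.05} + z_{0.25} = 1.645 + 0.674 = 2.319.
(Ignoring the negligible lower-tail rejection probability gives the usual closed-form inversion.)
δ = d·√n ⇒ n = (δ/d)² = (2.319 / 0.7243)² = 10.25.
Rounding up, n = 11.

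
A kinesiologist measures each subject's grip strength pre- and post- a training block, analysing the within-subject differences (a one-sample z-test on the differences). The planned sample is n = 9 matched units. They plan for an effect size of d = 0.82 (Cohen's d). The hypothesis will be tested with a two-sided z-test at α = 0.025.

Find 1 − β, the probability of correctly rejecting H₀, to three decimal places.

Noncentrality parameter: δ = d·√n = 0.82 × √9 = 2.4600
Two-sided α = 0.025 → critical value z_{0.0125} = 2.241.
Power = Φ(δ − 2.241) + Φ(−δ − 2.241) = Φ(0.219) + Φ(-4.701) = 0.5865 + 0.0000 = 0.5865.

Power ≈ 0.587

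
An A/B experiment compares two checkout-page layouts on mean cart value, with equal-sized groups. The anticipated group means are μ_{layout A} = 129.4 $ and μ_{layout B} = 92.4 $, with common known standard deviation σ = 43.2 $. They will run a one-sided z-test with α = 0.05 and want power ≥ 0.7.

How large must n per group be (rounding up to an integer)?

n = 13 per group

Standardized effect: d = |μ_{layout A} − μ_{layout B}| / σ = |129.4 − 92.4| / 43.2 = 0.8565
Set Φ(δ − 1.645) = 0.7; then δ − 1.645 = Φ⁻¹(0.7) = 0.524, giving δ = 2.169.
δ = d·√(n/2) ⇒ n = 2(δ/d)² = 2 × (2.169 / 0.8565)² = 12.83.
Rounding up, n = 13 per group.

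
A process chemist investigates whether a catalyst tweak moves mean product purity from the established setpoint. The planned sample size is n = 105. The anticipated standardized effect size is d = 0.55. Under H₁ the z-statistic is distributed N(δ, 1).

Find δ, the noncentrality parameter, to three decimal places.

δ = d·√n = 0.55 × √105 = 5.6358

δ ≈ 5.636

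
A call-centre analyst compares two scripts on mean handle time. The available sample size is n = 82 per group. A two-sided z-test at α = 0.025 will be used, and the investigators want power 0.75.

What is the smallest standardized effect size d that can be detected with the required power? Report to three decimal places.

Need Φ(δ − 2.241) = 0.75, so δ = 2.241 + 0.674 = 2.916.
(Lower-tail contribution to power is negligible for δ > 0.)
δ = d·√(n/2) ⇒ d = δ/√(n/2) = 2.916/√(82/2) = 0.4554.

d ≈ 0.455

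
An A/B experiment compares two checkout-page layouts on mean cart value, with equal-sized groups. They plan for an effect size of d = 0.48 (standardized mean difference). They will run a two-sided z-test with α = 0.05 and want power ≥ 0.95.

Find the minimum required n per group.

n = 113 per group

For power 0.95 need Φ(δ − z_{0.025}) = 0.95, so δ = z_{0.025} + z_{0.05} = 1.960 + 1.645 = 3.605.
(The Φ(−δ − z_{α/2}) term is vanishingly small for δ > 0 and is dropped in the standard sample-size formula.)
δ = d·√(n/2) ⇒ n = 2(δ/d)² = 2 × (3.605 / 0.48)² = 112.80.
Rounding up, n = 113 per group.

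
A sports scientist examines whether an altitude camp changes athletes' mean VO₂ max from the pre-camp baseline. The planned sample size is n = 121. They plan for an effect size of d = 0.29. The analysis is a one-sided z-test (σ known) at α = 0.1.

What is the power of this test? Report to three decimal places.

Power ≈ 0.972

Noncentrality parameter: λ = d·√n = 0.29 × √121 = 3.1900
One-sided α = 0.1 → critical value z_{0.1} = 1.282.
Power = Φ(λ − 1.282) = Φ(1.908) = 0.9718.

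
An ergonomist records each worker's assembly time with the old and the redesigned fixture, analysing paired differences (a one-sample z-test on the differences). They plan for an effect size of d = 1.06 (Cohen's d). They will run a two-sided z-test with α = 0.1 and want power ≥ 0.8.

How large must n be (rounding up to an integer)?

n = 6

For power 0.8 need Φ(δ − z_{0.05}) = 0.8, so δ = z_{0.05} + z_{0.20} = 1.645 + 0.842 = 2.486.
(The Φ(−δ − z_{α/2}) term is vanishingly small for δ > 0 and is dropped in the standard sample-size formula.)
δ = d·√n ⇒ n = (δ/d)² = (2.486 / 1.06)² = 5.50.
Rounding up, n = 6.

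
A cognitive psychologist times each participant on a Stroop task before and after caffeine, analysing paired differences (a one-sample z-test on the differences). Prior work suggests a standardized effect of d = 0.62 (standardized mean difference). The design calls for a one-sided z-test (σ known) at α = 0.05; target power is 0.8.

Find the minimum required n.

Set Φ(δ − 1.645) = 0.8; then δ − 1.645 = Φ⁻¹(0.8) = 0.842, giving δ = 2.486.
δ = d·√n ⇒ n = (δ/d)² = (2.486 / 0.62)² = 16.08.
Rounding up, n = 17.

n = 17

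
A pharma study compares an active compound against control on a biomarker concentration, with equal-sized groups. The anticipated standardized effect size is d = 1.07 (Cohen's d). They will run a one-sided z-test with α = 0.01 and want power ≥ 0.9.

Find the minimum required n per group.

n = 23 per group

For power 0.9 need Φ(δ − z_{0.01}) = 0.9, so δ = z_{0.01} + z_{0.10} = 2.326 + 1.282 = 3.608.
δ = d·√(n/2) ⇒ n = 2(δ/d)² = 2 × (3.608 / 1.07)² = 22.74.
Round up to the next whole unit.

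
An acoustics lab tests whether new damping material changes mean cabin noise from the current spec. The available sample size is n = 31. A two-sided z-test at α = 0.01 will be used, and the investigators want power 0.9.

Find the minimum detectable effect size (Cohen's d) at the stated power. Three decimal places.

Required noncentrality: δ = z_{0.005} + z_{0.10} = 2.576 + 1.282 = 3.857.
(The second rejection-region term Φ(−δ − z_{α/2}) is negligible and dropped.)
δ = d·√n ⇒ d = δ/√n = 3.857/√31 = 0.6928.

d ≈ 0.693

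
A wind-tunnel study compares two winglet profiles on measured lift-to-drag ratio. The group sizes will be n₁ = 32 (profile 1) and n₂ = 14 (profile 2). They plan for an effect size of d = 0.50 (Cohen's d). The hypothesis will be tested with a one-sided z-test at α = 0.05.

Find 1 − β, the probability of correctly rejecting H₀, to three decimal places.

Noncentrality parameter: δ = d / √(1/n₁ + 1/n₂) = 0.50 / √(1/32 + 1/14) = 1.5604
Critical value for a one-sided test at α = 0.05: z_α = 1.645.
Power = P(Z > 1.645 − δ) = Φ(-0.084) = 0.4663.

Power ≈ 0.466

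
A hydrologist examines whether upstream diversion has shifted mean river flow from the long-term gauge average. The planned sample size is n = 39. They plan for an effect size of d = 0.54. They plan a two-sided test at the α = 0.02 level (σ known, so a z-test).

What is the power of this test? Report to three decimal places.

Noncentrality parameter: δ = d·√n = 0.54 × √39 = 3.3723
Critical value for a two-sided test at α = 0.02: z_{α/2} = 2.326.
Power = Φ(δ − 2.326) + Φ(−δ − 2.326) = Φ(1.046) + Φ(-5.699) = 0.8522 + 0.0000 = 0.8522.

Power ≈ 0.852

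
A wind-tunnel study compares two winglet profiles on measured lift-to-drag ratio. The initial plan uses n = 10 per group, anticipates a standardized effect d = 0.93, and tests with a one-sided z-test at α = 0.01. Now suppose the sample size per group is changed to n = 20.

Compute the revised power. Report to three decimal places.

Power ≈ 0.731

With n = 20 per group: δ = d·√(n/2) = 0.93 × √(20/2) = 2.9409. Critical value z_{0.01} = 2.326.
Revised power = P(Z > 2.326 − δ) = Φ(0.615) = 0.7306.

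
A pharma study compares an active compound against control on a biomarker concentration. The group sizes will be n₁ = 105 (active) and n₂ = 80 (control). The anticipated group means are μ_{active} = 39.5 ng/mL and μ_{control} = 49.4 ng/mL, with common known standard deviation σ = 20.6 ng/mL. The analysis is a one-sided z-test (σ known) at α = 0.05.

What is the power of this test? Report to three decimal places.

Standardized effect: d = |μ_{active} − μ_{control}| / σ = |39.5 − 49.4| / 20.6 = 0.4806
Noncentrality parameter: δ = d / √(1/n₁ + 1/n₂) = 0.4806 / √(1/105 + 1/80) = 3.2383
Critical value for a one-sided test at α = 0.05: z_α = 1.645.
Power = P(Z > 1.645 − δ) = Φ(1.593) = 0.9445.

Power ≈ 0.944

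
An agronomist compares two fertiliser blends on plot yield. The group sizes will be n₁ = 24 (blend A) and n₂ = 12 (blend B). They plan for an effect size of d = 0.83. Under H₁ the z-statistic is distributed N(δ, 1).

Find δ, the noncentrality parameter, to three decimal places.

δ ≈ 2.348

The noncentrality parameter scales effect size by the design's sample-size factor: δ = d / √(1/n₁ + 1/n₂) = 0.83 / √(1/24 + 1/12) = 2.3476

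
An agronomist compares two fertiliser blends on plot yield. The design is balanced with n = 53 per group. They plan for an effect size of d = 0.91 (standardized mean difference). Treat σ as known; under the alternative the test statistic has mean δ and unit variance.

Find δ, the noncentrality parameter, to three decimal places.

δ ≈ 4.685

δ = d·√(n/2) = 0.91 × √(53/2) = 4.6845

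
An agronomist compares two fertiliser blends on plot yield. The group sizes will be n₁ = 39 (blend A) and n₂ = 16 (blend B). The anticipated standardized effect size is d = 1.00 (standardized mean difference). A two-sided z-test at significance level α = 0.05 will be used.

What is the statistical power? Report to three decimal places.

Power ≈ 0.920

Noncentrality parameter: λ = d / √(1/n₁ + 1/n₂) = 1.00 / √(1/39 + 1/16) = 3.3683
Two-sided α = 0.05 → critical value z_{0.025} = 1.960.
Power = Φ(λ − 1.960) + Φ(−λ − 1.960) = Φ(1.408) + Φ(-5.328) = 0.9205 + 0.0000 = 0.9205.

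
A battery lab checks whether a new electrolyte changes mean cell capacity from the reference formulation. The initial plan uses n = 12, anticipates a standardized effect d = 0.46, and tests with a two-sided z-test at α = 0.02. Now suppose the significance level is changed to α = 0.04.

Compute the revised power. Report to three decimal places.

Power ≈ 0.323

δ = d·√n = 0.46 × √12 = 1.5935 (unchanged). New critical value: z_{0.02} = 2.054.
Revised power = Φ(δ − 2.054) + Φ(−δ − 2.054) = Φ(-0.460) + Φ(-3.647) = 0.3227 + 0.0001 = 0.3228.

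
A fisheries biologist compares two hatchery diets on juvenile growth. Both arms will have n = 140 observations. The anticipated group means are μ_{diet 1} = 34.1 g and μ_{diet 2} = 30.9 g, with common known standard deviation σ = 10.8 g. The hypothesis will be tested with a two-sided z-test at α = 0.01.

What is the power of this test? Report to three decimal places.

Standardized effect: d = |μ_{diet 1} − μ_{diet 2}| / σ = |34.1 − 30.9| / 10.8 = 0.2963
Noncentrality parameter: δ = d·√(n/2) = 0.2963 × √(140/2) = 2.4790
Two-sided α = 0.01 → critical value z_{0.005} = 2.576.
Power = Φ(δ − 2.576) + Φ(−δ − 2.576) = Φ(-0.097) + Φ(-5.055) = 0.4614 + 0.0000 = 0.4614.

Power ≈ 0.461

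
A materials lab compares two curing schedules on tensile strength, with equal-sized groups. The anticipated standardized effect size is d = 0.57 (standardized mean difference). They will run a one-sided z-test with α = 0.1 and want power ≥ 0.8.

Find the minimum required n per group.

n = 28 per group

Set Φ(δ − 1.282) = 0.8; then δ − 1.282 = Φ⁻¹(0.8) = 0.842, giving δ = 2.123.
δ = d·√(n/2) ⇒ n = 2(δ/d)² = 2 × (2.123 / 0.57)² = 27.75.
Rounding up, n = 28 per group.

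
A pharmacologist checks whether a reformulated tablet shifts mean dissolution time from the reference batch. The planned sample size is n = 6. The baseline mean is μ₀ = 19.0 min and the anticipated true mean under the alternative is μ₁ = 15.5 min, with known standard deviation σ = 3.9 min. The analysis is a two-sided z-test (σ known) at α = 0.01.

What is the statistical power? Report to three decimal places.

Power ≈ 0.353

Standardized effect: d = |μ₁ − μ₀| / σ = |15.5 − 19.0| / 3.9 = 0.8974
Noncentrality parameter: δ = d·√n = 0.8974 × √6 = 2.1983
Critical value for a two-sided test at α = 0.01: z_{α/2} = 2.576.
Power = Φ(δ − 2.576) + Φ(−δ − 2.576) = Φ(-0.378) + Φ(-4.774) = 0.3529 + 0.0000 = 0.3529.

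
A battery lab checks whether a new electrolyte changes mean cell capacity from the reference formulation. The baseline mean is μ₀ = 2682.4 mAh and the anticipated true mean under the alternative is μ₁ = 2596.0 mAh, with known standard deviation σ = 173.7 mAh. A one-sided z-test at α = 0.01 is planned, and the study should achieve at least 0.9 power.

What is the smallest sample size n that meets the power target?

Standardized effect: d = |μ₁ − μ₀| / σ = |2596.0 − 2682.4| / 173.7 = 0.4974
For power 0.9 need Φ(δ − z_{0.01}) = 0.9, so δ = z_{0.01} + z_{0.10} = 2.326 + 1.282 = 3.608.
δ = d·√n ⇒ n = (δ/d)² = (3.608 / 0.4974)² = 52.61.
Rounding up, n = 53.

n = 53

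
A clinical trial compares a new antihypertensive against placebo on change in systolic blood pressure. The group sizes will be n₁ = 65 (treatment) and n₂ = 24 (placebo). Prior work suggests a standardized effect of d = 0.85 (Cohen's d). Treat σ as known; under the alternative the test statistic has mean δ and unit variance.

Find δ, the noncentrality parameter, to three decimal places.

δ = d / √(1/n₁ + 1/n₂) = 0.85 / √(1/65 + 1/24) = 3.5587

δ ≈ 3.559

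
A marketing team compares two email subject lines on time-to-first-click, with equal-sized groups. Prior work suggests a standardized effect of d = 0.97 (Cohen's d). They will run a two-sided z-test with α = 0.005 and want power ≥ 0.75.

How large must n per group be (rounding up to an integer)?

For power 0.75 need Φ(δ − z_{0.0025}) = 0.75, so δ = z_{0.0025} + z_{0.25} = 2.807 + 0.674 = 3.482.
(For δ > 0 the lower-tail rejection region contributes negligibly to power, so the one-term inversion is standard.)
δ = d·√(n/2) ⇒ n = 2(δ/d)² = 2 × (3.482 / 0.97)² = 25.76.
Round up to the next whole unit.

n = 26 per group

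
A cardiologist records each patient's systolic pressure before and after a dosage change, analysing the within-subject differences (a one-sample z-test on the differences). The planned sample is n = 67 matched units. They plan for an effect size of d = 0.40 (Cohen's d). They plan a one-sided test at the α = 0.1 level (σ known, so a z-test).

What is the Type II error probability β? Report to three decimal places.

Noncentrality parameter: δ = d·√n = 0.40 × √67 = 3.2741
Critical value for a one-sided test at α = 0.1: z_α = 1.282.
Power = P(Z > 1.282 − δ) = Φ(1.993) = 0.9768.
Type II error: β = 1 − power = 1 − 0.9768 = 0.0232.

β ≈ 0.023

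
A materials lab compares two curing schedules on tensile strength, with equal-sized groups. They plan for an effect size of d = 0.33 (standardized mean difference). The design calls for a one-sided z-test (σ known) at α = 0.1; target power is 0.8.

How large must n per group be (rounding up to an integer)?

For power 0.8 need Φ(δ − z_{0.1}) = 0.8, so δ = z_{0.1} + z_{0.20} = 1.282 + 0.842 = 2.123.
δ = d·√(n/2) ⇒ n = 2(δ/d)² = 2 × (2.123 / 0.33)² = 82.79.
Round up to the next whole unit.

n = 83 per group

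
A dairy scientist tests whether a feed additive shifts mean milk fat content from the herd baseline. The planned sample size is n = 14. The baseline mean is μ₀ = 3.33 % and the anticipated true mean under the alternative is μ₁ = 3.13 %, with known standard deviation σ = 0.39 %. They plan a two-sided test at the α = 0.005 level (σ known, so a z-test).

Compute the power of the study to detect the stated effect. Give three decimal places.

Power ≈ 0.187

Standardized effect: d = |μ₁ − μ₀| / σ = |3.13 − 3.33| / 0.39 = 0.5128
Noncentrality parameter: δ = d·√n = 0.5128 × √14 = 1.9188
Critical value for a two-sided test at α = 0.005: z_{α/2} = 2.807.
Power = Φ(δ − 2.807) + Φ(−δ − 2.807) = Φ(-0.888) + Φ(-4.726) = 0.1872 + 0.0000 = 0.1872.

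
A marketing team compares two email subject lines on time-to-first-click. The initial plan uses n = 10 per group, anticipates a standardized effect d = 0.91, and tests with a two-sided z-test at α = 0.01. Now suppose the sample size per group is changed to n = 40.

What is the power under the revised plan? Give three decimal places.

With n = 40 per group: δ = d·√(n/2) = 0.91 × √(40/2) = 4.0696. Critical value z_{0.005} = 2.576.
Revised power = Φ(δ − 2.576) + Φ(−δ − 2.576) = Φ(1.494) + Φ(-6.645) = 0.9324 + 0.0000 = 0.9324.

Power ≈ 0.932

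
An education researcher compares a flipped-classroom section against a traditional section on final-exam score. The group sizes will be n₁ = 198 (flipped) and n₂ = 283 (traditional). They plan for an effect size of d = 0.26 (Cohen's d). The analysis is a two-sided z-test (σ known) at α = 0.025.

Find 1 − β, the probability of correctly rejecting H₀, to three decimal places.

Power ≈ 0.714

Noncentrality parameter: δ = d / √(1/n₁ + 1/n₂) = 0.26 / √(1/198 + 1/283) = 2.8063
Critical value for a two-sided test at α = 0.025: z_{α/2} = 2.241.
Power = Φ(δ − 2.241) + Φ(−δ − 2.241) = Φ(0.565) + Φ(-5.048) = 0.7139 + 0.0000 = 0.7139.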